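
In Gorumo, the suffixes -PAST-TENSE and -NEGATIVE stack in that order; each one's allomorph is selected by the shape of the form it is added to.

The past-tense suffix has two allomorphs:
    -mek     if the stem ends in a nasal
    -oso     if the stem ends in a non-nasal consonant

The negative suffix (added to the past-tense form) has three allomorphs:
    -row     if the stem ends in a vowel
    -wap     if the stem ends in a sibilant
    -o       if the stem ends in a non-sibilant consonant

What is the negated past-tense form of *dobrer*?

dobrerosorow

*dobrer*: final consonant = /r/, non-nasal → -oso → *dobreroso*.
The past-tense form *dobreroso*: final sound = /o/, a vowel → -row → *dobrerosorow*.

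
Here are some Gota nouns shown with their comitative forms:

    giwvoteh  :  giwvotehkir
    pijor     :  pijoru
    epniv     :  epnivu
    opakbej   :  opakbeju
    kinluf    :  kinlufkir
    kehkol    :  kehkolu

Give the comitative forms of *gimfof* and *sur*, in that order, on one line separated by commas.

The suffix is conditioned by the final consonant: -kir when the stem ends in a voiceless consonant (*giwvoteh*, *kinluf*); -u when the stem ends in a voiced consonant (*pijor*, *epniv*, *opakbej*, *kehkol*).
*gimfof* — final consonant /f/ (voiceless) → -kir → *gimfofkir*.
Since the final consonant of *sur* is /r/ (voiced), it takes -u, giving *suru*.

gimfofkir, suru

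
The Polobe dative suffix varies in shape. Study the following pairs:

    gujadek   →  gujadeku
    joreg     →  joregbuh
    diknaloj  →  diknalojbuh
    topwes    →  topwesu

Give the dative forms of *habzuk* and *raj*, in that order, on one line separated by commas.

The alternation tracks the final consonant of the stem — -u when the stem ends in a voiceless consonant (*gujadek*, *topwes*); -buh when the stem ends in a voiced consonant (*joreg*, *diknaloj*).
The final consonant of *habzuk* is /k/, which is voiceless, so the suffix is -u, giving *habzuku*.
*raj*: final consonant = /j/, voiced → -buh → *rajbuh*.

habzuku, rajbuh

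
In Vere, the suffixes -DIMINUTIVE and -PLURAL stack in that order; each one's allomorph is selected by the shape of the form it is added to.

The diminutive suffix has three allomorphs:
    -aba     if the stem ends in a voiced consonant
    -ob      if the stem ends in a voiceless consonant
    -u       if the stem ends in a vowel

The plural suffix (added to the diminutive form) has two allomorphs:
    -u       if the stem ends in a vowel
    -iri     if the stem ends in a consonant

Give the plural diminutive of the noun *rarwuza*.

Since the final sound of *rarwuza* is /a/ (a vowel), it takes -u, giving *rarwuzau*.
Since the final sound of the diminutive form *rarwuzau* is /u/ (a vowel), it takes -u, giving *rarwuzauu*.

rarwuzauu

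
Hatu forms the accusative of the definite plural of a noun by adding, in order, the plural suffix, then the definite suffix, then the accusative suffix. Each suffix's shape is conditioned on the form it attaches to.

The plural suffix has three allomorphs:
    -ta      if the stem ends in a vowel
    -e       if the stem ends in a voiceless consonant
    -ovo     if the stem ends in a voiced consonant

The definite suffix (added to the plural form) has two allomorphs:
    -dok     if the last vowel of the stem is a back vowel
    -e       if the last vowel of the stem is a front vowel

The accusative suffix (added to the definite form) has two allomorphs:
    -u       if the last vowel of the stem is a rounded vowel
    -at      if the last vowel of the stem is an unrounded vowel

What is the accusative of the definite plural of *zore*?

zoretadoku

Since the final sound of *zore* is /e/ (a vowel), it takes -ta, giving *zoreta*.
The plural form *zoreta*: last vowel = /a/, a back vowel → -dok → *zoretadok*.
The last vowel of the definite form *zoretadok* is /o/, which is a rounded vowel, so the accusative suffix is -u, giving *zoretadoku*.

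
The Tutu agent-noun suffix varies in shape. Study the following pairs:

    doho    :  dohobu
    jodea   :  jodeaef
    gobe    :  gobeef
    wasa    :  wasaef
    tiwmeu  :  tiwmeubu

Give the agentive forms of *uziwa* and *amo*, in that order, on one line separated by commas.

uziwaef, amobu

Looking at the last vowel of each stem: -bu when the last vowel of the stem is a rounded vowel (*doho*, *tiwmeu*); -ef when the last vowel of the stem is an unrounded vowel (*jodea*, *gobe*, *wasa*).
*uziwa*: last vowel = /a/, an unrounded vowel → -ef → *uziwaef*.
*amo* — last vowel /o/ (a rounded vowel) → -bu → *amobu*.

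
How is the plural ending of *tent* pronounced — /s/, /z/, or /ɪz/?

The stem *tent* ends in a voiceless non-sibilant consonant.
The plural suffix surfaces as /ɪz/ after sibilants, /s/ after other voiceless consonants, and /z/ after other voiced sounds.
So the plural -s on *tent* is pronounced /s/.

/s/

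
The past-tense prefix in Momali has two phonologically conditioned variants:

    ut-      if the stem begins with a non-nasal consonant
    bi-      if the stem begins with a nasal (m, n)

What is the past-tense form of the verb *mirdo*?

bimirdo

Since the first consonant of *mirdo* is /m/ (a nasal), it takes bi-, giving *bimirdo*.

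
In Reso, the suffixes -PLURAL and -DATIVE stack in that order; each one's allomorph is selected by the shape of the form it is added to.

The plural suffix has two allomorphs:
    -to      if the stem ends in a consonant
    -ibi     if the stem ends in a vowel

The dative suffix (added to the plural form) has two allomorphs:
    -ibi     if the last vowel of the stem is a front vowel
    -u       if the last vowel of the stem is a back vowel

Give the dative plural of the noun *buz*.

buztou

The final sound of *buz* is /z/, which is a consonant, so the plural suffix is -to, giving *buzto*.
The last vowel of the plural form *buzto* is /o/, which is a back vowel, so the dative suffix is -u, giving *buztou*.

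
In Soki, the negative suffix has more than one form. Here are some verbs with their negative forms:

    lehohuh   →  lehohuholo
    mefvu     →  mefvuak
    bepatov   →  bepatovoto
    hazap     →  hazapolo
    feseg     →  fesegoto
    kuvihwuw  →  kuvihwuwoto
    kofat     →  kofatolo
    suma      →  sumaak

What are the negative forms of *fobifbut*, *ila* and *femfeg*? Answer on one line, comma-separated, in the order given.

fobifbutolo, ilaak, femfegoto

The suffix is conditioned by the final sound: -olo when the stem ends in a voiceless consonant (*lehohuh*, *hazap*, *kofat*); -oto when the stem ends in a voiced consonant (*bepatov*, *feseg*, *kuvihwuw*); -ak when the stem ends in a vowel (*mefvu*, *suma*).
The final sound of *fobifbut* is /t/, which is a voiceless consonant, so the suffix is -olo, giving *fobifbutolo*.
*ila* — final sound /a/ (a vowel) → -ak → *ilaak*.
The final sound of *femfeg* is /g/, which is a voiced consonant, so the suffix is -oto, giving *femfegoto*.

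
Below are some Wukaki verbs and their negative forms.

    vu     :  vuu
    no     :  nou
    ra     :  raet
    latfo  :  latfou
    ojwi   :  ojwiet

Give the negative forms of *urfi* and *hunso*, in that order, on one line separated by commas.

urfiet, hunsou

The alternation tracks the last vowel of the stem — -u when the last vowel of the stem is a rounded vowel (*vu*, *no*, *latfo*); -et when the last vowel of the stem is an unrounded vowel (*ra*, *ojwi*).
*urfi* — last vowel /i/ (an unrounded vowel) → -et → *urfiet*.
*hunso* — last vowel /o/ (a rounded vowel) → -u → *hunsou*.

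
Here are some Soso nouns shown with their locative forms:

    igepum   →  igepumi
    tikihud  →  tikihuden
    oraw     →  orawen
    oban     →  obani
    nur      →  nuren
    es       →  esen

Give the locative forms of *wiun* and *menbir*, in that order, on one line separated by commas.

wiuni, menbiren

The suffix is conditioned by the final consonant: -i when the stem ends in a nasal (*igepum*, *oban*); -en when the stem ends in a non-nasal consonant (*tikihud*, *oraw*, *nur*, *es*).
*wiun* — final consonant /n/ (a nasal) → -i → *wiuni*.
*menbir* — final consonant /r/ (non-nasal) → -en → *menbiren*.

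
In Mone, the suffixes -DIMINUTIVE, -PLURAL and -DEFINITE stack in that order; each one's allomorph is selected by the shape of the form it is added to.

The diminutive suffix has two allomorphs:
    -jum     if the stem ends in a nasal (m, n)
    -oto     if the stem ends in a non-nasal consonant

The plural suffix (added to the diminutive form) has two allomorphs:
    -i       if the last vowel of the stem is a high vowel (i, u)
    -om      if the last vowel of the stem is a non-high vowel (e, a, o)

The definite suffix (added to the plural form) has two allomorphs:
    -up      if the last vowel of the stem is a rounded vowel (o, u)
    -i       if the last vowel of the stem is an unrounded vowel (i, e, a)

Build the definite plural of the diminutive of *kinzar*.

The final consonant of *kinzar* is /r/, which is non-nasal, so the diminutive suffix is -oto, giving *kinzaroto*.
Since the last vowel of the diminutive form *kinzaroto* is /o/ (a non-high vowel), it takes -om, giving *kinzarotoom*.
The plural form *kinzarotoom*: last vowel = /o/, a rounded vowel → -up → *kinzarotoomup*.

kinzarotoomup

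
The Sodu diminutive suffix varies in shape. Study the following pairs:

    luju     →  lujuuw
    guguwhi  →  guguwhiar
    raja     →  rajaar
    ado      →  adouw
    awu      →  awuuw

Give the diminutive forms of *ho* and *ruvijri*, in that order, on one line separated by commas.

houw, ruvijriar

Looking at the last vowel of each stem: -uw when the last vowel of the stem is a rounded vowel (*luju*, *ado*, *awu*); -ar when the last vowel of the stem is an unrounded vowel (*guguwhi*, *raja*).
*ho* — last vowel /o/ (a rounded vowel) → -uw → *houw*.
The last vowel of *ruvijri* is /i/, which is an unrounded vowel, so the suffix is -ar, giving *ruvijriar*.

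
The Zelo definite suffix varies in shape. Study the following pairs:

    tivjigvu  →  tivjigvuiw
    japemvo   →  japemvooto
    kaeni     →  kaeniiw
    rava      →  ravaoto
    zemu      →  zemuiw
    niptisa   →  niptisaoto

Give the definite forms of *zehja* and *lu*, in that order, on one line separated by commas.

zehjaoto, luiw

Looking at the last vowel of each stem: -iw when the last vowel of the stem is a high vowel (*tivjigvu*, *kaeni*, *zemu*); -oto when the last vowel of the stem is a non-high vowel (*japemvo*, *rava*, *niptisa*).
*zehja*: last vowel = /a/, a non-high vowel → -oto → *zehjaoto*.
*lu*: last vowel = /u/, a high vowel → -iw → *luiw*.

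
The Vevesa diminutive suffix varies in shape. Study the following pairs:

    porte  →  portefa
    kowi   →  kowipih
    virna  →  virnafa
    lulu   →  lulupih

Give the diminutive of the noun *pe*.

pefa

Looking at the last vowel of each stem: -pih when the last vowel of the stem is a high vowel (*kowi*, *lulu*); -fa when the last vowel of the stem is a non-high vowel (*porte*, *virna*).
*pe* — last vowel /e/ (a non-high vowel) → -fa → *pefa*.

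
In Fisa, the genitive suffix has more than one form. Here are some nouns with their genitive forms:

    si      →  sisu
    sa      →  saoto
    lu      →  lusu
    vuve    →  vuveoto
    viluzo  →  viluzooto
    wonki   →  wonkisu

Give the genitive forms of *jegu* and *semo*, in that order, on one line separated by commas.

jegusu, semooto

The suffix is conditioned by the last vowel: -su when the last vowel of the stem is a high vowel (*si*, *lu*, *wonki*); -oto when the last vowel of the stem is a non-high vowel (*sa*, *vuve*, *viluzo*).
*jegu* — last vowel /u/ (a high vowel) → -su → *jegusu*.
The last vowel of *semo* is /o/, which is a non-high vowel, so the suffix is -oto, giving *semooto*.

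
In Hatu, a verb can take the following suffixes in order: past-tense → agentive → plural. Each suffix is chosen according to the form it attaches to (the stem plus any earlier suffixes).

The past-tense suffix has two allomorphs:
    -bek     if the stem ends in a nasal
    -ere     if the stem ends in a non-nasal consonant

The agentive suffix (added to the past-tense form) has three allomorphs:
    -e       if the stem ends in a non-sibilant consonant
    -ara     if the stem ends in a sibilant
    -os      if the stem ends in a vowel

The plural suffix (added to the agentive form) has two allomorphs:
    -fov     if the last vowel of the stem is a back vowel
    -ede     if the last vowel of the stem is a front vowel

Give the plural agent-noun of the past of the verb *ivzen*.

*ivzen* — final consonant /n/ (a nasal) → -bek → *ivzenbek*.
The past-tense form *ivzenbek*: final sound = /k/, a non-sibilant consonant → -e → *ivzenbeke*.
Since the last vowel of the agentive form *ivzenbeke* is /e/ (a front vowel), it takes -ede, giving *ivzenbekeede*.

ivzenbekeede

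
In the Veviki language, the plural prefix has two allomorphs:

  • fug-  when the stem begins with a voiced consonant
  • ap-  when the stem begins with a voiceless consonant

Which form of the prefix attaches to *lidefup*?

*lidefup* — first consonant /l/ (voiced) → fug-.

fug-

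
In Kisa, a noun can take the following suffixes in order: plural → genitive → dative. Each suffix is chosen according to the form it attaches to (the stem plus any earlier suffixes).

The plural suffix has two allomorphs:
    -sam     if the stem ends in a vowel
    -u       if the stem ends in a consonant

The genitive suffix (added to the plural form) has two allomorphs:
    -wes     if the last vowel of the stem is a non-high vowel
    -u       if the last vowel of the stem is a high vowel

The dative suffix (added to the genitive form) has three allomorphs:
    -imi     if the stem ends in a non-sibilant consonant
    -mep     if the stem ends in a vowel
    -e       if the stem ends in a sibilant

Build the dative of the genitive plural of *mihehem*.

mihehemuumep

Since the final sound of *mihehem* is /m/ (a consonant), it takes -u, giving *mihehemu*.
Since the last vowel of the plural form *mihehemu* is /u/ (a high vowel), it takes -u, giving *mihehemuu*.
The genitive form *mihehemuu*: final sound = /u/, a vowel → -mep → *mihehemuumep*.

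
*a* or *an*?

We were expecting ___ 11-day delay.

an

The indefinite article is chosen by the initial *sound* of the following word, not its spelling.
The number *11* is spoken "eleven", beginning with /ɪˈlɛvən/ — a vowel sound.
So the article is *an*: We were expecting an 11-day delay.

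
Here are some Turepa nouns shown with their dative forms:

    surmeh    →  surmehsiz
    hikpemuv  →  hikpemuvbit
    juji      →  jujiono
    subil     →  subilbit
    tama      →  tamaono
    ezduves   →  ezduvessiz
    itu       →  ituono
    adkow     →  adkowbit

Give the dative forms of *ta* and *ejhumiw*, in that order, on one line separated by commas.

taono, ejhumiwbit

The suffix is conditioned by the final sound: -siz when the stem ends in a voiceless consonant (*surmeh*, *ezduves*); -bit when the stem ends in a voiced consonant (*hikpemuv*, *subil*, *adkow*); -ono when the stem ends in a vowel (*juji*, *tama*, *itu*).
Since the final sound of *ta* is /a/ (a vowel), it takes -ono, giving *taono*.
*ejhumiw*: final sound = /w/, a voiced consonant → -bit → *ejhumiwbit*.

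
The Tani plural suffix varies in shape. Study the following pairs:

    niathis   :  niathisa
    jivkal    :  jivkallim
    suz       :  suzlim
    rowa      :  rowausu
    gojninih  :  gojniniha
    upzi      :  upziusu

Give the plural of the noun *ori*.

The alternation tracks the final sound of the stem — -a when the stem ends in a voiceless consonant (*niathis*, *gojninih*); -lim when the stem ends in a voiced consonant (*jivkal*, *suz*); -usu when the stem ends in a vowel (*rowa*, *upzi*).
*ori*: final sound = /i/, a vowel → -usu → *oriusu*.

oriusu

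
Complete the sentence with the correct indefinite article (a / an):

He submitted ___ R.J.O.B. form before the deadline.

an

The indefinite article is chosen by the initial *sound* of the following word, not its spelling.
The initialism *R.J.O.B.* is read letter by letter; the first letter, R, is pronounced /ɑr/, which begins with a vowel sound.
So the article is *an*: He submitted an R.J.O.B. form before the deadline.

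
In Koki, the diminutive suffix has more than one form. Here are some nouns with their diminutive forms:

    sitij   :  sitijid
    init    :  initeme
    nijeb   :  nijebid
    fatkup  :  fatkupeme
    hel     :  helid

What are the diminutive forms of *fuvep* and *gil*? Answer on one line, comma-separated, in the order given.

fuvepeme, gilid

The alternation tracks the final consonant of the stem — -eme when the stem ends in a voiceless consonant (*init*, *fatkup*); -id when the stem ends in a voiced consonant (*sitij*, *nijeb*, *hel*).
*fuvep*: final consonant = /p/, voiceless → -eme → *fuvepeme*.
The final consonant of *gil* is /l/, which is voiced, so the suffix is -id, giving *gilid*.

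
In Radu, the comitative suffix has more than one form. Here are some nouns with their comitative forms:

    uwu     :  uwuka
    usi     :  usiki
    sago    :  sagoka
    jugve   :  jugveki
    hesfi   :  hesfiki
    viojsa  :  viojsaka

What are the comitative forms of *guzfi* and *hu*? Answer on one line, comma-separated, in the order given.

guzfiki, huka

Looking at the last vowel of each stem: -ki when the last vowel of the stem is a front vowel (*usi*, *jugve*, *hesfi*); -ka when the last vowel of the stem is a back vowel (*uwu*, *sago*, *viojsa*).
Since the last vowel of *guzfi* is /i/ (a front vowel), it takes -ki, giving *guzfiki*.
*hu*: last vowel = /u/, a back vowel → -ka → *huka*.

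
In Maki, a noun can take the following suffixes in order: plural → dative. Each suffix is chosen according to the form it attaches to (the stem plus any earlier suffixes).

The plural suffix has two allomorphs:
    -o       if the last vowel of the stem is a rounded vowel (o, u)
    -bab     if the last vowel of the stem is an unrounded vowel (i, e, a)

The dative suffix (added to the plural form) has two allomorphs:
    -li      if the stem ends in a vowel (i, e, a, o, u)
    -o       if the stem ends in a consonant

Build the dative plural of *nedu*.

Since the last vowel of *nedu* is /u/ (a rounded vowel), it takes -o, giving *neduo*.
The plural form *neduo* — final sound /o/ (a vowel) → -li → *neduoli*.

neduoli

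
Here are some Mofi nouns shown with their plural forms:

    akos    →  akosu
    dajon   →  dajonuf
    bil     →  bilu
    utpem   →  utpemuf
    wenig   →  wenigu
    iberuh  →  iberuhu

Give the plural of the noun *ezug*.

ezugu

The suffix is conditioned by the final consonant: -uf when the stem ends in a nasal (*dajon*, *utpem*); -u when the stem ends in a non-nasal consonant (*akos*, *bil*, *wenig*, *iberuh*).
*ezug*: final consonant = /g/, non-nasal → -u → *ezugu*.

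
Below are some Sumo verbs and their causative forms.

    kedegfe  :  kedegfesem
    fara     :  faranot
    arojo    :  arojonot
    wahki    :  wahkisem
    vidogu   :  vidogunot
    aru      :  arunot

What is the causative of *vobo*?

vobonot

Looking at the last vowel of each stem: -sem when the last vowel of the stem is a front vowel (*kedegfe*, *wahki*); -not when the last vowel of the stem is a back vowel (*fara*, *arojo*, *vidogu*, *aru*).
*vobo*: last vowel = /o/, a back vowel → -not → *vobonot*.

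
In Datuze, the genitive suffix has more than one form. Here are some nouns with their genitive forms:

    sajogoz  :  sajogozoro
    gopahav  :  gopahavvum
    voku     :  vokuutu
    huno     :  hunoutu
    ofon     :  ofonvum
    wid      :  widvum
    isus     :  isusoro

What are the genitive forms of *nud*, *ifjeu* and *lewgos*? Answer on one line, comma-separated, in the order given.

Looking at the final sound of each stem: -oro when the stem ends in a sibilant (*sajogoz*, *isus*); -vum when the stem ends in a non-sibilant consonant (*gopahav*, *ofon*, *wid*); -utu when the stem ends in a vowel (*voku*, *huno*).
*nud*: final sound = /d/, a non-sibilant consonant → -vum → *nudvum*.
*ifjeu*: final sound = /u/, a vowel → -utu → *ifjeuutu*.
The final sound of *lewgos* is /s/, which is a sibilant, so the suffix is -oro, giving *lewgosoro*.

nudvum, ifjeuutu, lewgosoro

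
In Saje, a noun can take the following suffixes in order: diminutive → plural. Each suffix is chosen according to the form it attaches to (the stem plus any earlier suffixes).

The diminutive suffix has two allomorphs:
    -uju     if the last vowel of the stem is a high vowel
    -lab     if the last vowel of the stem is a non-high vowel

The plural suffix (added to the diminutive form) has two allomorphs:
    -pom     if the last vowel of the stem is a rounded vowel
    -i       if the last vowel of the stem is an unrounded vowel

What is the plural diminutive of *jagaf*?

The last vowel of *jagaf* is /a/, which is a non-high vowel, so the diminutive suffix is -lab, giving *jagaflab*.
The diminutive form *jagaflab* — last vowel /a/ (an unrounded vowel) → -i → *jagaflabi*.

jagaflabi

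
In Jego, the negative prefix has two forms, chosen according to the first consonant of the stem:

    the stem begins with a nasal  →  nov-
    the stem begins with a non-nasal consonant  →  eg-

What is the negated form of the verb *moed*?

*moed*: first consonant = /m/, a nasal → nov- → *novmoed*.

novmoed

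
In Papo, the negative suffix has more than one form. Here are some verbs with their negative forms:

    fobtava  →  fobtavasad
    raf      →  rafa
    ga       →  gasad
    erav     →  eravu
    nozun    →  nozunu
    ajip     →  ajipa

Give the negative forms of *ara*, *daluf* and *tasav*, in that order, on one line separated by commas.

arasad, dalufa, tasavu

The alternation tracks the final sound of the stem — -a when the stem ends in a voiceless consonant (*raf*, *ajip*); -u when the stem ends in a voiced consonant (*erav*, *nozun*); -sad when the stem ends in a vowel (*fobtava*, *ga*).
*ara*: final sound = /a/, a vowel → -sad → *arasad*.
*daluf* — final sound /f/ (a voiceless consonant) → -a → *dalufa*.
The final sound of *tasav* is /v/, which is a voiced consonant, so the suffix is -u, giving *tasavu*.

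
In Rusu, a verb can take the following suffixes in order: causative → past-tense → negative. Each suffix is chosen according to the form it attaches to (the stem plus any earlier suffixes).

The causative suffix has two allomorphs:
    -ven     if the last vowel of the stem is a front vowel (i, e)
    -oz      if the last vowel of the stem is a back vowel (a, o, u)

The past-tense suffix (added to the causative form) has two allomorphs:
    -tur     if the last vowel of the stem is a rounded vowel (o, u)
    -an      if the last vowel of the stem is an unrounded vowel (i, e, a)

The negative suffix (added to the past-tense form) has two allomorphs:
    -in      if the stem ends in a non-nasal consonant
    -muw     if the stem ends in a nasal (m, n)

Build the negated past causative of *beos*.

beosozturin

*beos*: last vowel = /o/, a back vowel → -oz → *beosoz*.
The causative form *beosoz*: last vowel = /o/, a rounded vowel → -tur → *beosoztur*.
The final consonant of the past-tense form *beosoztur* is /r/, which is non-nasal, so the negative suffix is -in, giving *beosozturin*.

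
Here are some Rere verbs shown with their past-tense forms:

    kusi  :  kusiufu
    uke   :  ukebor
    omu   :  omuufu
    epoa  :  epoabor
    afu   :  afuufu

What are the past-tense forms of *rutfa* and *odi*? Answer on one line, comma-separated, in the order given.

The suffix is conditioned by the last vowel: -ufu when the last vowel of the stem is a high vowel (*kusi*, *omu*, *afu*); -bor when the last vowel of the stem is a non-high vowel (*uke*, *epoa*).
Since the last vowel of *rutfa* is /a/ (a non-high vowel), it takes -bor, giving *rutfabor*.
*odi* — last vowel /i/ (a high vowel) → -ufu → *odiufu*.

rutfabor, odiufu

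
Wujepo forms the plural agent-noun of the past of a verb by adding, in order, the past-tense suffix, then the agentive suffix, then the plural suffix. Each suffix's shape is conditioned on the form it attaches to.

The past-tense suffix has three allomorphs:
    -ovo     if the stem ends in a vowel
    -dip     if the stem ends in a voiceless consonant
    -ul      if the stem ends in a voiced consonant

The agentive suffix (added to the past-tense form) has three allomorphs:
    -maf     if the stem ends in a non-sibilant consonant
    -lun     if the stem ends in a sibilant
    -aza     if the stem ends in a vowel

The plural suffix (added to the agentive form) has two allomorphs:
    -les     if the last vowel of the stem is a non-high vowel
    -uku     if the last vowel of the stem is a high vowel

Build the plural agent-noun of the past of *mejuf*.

mejufdipmafles

*mejuf* — final sound /f/ (a voiceless consonant) → -dip → *mejufdip*.
The past-tense form *mejufdip*: final sound = /p/, a non-sibilant consonant → -maf → *mejufdipmaf*.
The agentive form *mejufdipmaf* — last vowel /a/ (a non-high vowel) → -les → *mejufdipmafles*.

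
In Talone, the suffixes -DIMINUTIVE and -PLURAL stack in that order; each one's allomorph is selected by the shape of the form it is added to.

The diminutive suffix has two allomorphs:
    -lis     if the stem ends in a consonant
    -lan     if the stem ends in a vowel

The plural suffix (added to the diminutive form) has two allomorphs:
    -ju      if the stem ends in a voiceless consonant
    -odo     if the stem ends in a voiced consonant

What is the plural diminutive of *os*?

oslisju

*os*: final sound = /s/, a consonant → -lis → *oslis*.
Since the final consonant of the diminutive form *oslis* is /s/ (voiceless), it takes -ju, giving *oslisju*.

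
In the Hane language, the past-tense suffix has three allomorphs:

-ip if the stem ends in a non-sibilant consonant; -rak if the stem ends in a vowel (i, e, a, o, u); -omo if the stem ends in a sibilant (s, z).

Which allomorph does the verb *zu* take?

*zu* — final sound /u/ (a vowel) → -rak.

-rak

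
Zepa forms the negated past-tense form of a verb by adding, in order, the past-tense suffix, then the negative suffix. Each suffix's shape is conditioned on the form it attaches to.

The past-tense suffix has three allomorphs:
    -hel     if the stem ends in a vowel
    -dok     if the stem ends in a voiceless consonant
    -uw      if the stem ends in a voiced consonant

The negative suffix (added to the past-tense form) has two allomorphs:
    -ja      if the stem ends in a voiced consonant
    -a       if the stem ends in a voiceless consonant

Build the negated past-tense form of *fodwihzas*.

*fodwihzas* — final sound /s/ (a voiceless consonant) → -dok → *fodwihzasdok*.
The final consonant of the past-tense form *fodwihzasdok* is /k/, which is voiceless, so the negative suffix is -a, giving *fodwihzasdoka*.

fodwihzasdoka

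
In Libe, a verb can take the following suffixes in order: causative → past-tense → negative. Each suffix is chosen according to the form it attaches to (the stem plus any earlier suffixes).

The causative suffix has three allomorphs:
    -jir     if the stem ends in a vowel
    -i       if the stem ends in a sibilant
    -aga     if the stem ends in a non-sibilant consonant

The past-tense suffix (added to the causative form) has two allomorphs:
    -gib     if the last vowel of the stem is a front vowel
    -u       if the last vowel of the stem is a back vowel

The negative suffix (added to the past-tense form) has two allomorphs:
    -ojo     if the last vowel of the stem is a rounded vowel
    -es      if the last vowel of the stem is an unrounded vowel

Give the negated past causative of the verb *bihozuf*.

bihozufagauojo

The final sound of *bihozuf* is /f/, which is a non-sibilant consonant, so the causative suffix is -aga, giving *bihozufaga*.
The last vowel of the causative form *bihozufaga* is /a/, which is a back vowel, so the past-tense suffix is -u, giving *bihozufagau*.
The last vowel of the past-tense form *bihozufagau* is /u/, which is a rounded vowel, so the negative suffix is -ojo, giving *bihozufagauojo*.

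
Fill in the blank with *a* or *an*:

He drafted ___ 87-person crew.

The indefinite article is chosen by the initial *sound* of the following word, not its spelling.
The number *87* is spoken "eighty-…", beginning with /ˈeɪti/ — a vowel sound.
So the article is *an*: He drafted an 87-person crew.

an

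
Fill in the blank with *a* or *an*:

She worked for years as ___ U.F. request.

a

The indefinite article is chosen by the initial *sound* of the following word, not its spelling.
The initialism *U.F.* is read letter by letter; the first letter, U, is pronounced /juː/, which begins with a consonant sound.
So the article is *a*: She worked for years as a U.F. request.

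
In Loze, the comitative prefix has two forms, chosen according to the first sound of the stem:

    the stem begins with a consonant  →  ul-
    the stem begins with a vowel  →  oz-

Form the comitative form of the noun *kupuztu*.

*kupuztu*: first sound = /k/, a consonant → ul- → *ulkupuztu*.

ulkupuztu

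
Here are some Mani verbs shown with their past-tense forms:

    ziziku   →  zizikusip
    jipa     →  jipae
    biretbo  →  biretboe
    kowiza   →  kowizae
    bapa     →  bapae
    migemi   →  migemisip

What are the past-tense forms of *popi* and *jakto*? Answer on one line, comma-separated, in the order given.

popisip, jaktoe

The pattern is height harmony: -sip when the last vowel of the stem is a high vowel (*ziziku*, *migemi*); -e when the last vowel of the stem is a non-high vowel (*jipa*, *biretbo*, *kowiza*, *bapa*).
*popi*: last vowel = /i/, a high vowel → -sip → *popisip*.
*jakto*: last vowel = /o/, a non-high vowel → -e → *jaktoe*.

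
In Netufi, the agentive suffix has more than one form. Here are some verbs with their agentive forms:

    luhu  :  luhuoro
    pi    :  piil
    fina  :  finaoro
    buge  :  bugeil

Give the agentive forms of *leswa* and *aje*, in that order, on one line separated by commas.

The pattern is front/back vowel harmony: -il when the last vowel of the stem is a front vowel (*pi*, *buge*); -oro when the last vowel of the stem is a back vowel (*luhu*, *fina*).
*leswa* — last vowel /a/ (a back vowel) → -oro → *leswaoro*.
Since the last vowel of *aje* is /e/ (a front vowel), it takes -il, giving *ajeil*.

leswaoro, ajeil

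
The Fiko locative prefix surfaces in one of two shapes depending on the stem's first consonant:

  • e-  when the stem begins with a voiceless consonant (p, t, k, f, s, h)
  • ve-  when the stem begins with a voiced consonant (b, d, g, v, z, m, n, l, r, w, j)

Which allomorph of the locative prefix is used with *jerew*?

ve-

*jerew* — first consonant /j/ (voiced) → ve-.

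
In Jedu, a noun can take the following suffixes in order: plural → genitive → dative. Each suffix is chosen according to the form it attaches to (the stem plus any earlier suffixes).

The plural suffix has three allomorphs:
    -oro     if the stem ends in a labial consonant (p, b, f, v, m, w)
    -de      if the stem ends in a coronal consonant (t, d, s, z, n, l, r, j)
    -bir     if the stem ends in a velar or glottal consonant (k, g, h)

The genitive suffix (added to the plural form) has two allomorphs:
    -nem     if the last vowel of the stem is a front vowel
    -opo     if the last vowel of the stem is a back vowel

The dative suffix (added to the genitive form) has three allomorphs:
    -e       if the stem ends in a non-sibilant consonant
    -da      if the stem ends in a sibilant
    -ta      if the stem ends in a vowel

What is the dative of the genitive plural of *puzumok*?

puzumokbirneme

*puzumok*: final consonant = /k/, velar/glottal → -bir → *puzumokbir*.
Since the last vowel of the plural form *puzumokbir* is /i/ (a front vowel), it takes -nem, giving *puzumokbirnem*.
Since the final sound of the genitive form *puzumokbirnem* is /m/ (a non-sibilant consonant), it takes -e, giving *puzumokbirneme*.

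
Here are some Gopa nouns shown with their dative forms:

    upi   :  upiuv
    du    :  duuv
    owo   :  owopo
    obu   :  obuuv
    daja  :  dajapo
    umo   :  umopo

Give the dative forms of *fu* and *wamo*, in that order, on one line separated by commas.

Looking at the last vowel of each stem: -uv when the last vowel of the stem is a high vowel (*upi*, *du*, *obu*); -po when the last vowel of the stem is a non-high vowel (*owo*, *daja*, *umo*).
Since the last vowel of *fu* is /u/ (a high vowel), it takes -uv, giving *fuuv*.
Since the last vowel of *wamo* is /o/ (a non-high vowel), it takes -po, giving *wamopo*.

fuuv, wamopo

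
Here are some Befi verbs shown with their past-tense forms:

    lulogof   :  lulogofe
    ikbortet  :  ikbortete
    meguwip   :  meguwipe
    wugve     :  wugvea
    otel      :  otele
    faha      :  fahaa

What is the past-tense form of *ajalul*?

ajalule

Looking at the final sound of each stem: -e when the stem ends in a consonant (*lulogof*, *ikbortet*, *meguwip*, *otel*); -a when the stem ends in a vowel (*wugve*, *faha*).
The final sound of *ajalul* is /l/, which is a consonant, so the suffix is -e, giving *ajalule*.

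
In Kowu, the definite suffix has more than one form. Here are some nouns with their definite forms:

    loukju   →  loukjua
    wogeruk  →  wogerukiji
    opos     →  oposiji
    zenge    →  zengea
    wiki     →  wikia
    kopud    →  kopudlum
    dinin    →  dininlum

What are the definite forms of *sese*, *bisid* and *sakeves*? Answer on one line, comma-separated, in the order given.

sesea, bisidlum, sakevesiji

The pattern is voicing of the final sound: -iji when the stem ends in a voiceless consonant (*wogeruk*, *opos*); -lum when the stem ends in a voiced consonant (*kopud*, *dinin*); -a when the stem ends in a vowel (*loukju*, *zenge*, *wiki*).
Since the final sound of *sese* is /e/ (a vowel), it takes -a, giving *sesea*.
*bisid* — final sound /d/ (a voiced consonant) → -lum → *bisidlum*.
The final sound of *sakeves* is /s/, which is a voiceless consonant, so the suffix is -iji, giving *sakevesiji*.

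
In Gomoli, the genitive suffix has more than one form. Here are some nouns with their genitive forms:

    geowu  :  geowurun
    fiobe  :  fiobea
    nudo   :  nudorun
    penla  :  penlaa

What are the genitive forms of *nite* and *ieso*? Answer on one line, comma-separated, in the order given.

Looking at the last vowel of each stem: -run when the last vowel of the stem is a rounded vowel (*geowu*, *nudo*); -a when the last vowel of the stem is an unrounded vowel (*fiobe*, *penla*).
The last vowel of *nite* is /e/, which is an unrounded vowel, so the suffix is -a, giving *nitea*.
*ieso* — last vowel /o/ (a rounded vowel) → -run → *iesorun*.

nitea, iesorun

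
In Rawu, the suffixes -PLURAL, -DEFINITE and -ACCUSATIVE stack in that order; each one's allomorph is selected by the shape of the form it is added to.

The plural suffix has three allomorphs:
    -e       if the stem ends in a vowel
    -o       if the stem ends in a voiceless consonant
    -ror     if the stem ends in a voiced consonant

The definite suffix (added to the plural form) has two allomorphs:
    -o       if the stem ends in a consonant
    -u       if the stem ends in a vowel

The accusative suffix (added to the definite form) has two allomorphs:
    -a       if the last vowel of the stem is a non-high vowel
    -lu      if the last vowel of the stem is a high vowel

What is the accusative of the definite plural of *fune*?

funeeulu

*fune* — final sound /e/ (a vowel) → -e → *funee*.
The plural form *funee*: final sound = /e/, a vowel → -u → *funeeu*.
The definite form *funeeu*: last vowel = /u/, a high vowel → -lu → *funeeulu*.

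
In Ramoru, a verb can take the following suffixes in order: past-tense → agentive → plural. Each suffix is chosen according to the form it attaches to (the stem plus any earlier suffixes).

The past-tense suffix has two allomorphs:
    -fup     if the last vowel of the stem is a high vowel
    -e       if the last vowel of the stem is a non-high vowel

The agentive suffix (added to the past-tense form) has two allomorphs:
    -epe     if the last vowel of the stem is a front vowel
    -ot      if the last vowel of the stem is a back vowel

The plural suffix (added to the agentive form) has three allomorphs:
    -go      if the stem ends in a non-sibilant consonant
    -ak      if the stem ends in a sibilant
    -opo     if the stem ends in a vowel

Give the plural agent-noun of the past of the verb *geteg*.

The last vowel of *geteg* is /e/, which is a non-high vowel, so the past-tense suffix is -e, giving *getege*.
The past-tense form *getege* — last vowel /e/ (a front vowel) → -epe → *getegeepe*.
Since the final sound of the agentive form *getegeepe* is /e/ (a vowel), it takes -opo, giving *getegeepeopo*.

getegeepeopo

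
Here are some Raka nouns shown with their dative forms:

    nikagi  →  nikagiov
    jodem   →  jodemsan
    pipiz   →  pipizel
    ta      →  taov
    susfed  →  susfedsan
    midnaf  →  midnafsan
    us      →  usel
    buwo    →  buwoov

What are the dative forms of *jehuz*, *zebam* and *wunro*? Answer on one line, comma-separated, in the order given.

The pattern is sibilance of the final sound: -el when the stem ends in a sibilant (*pipiz*, *us*); -san when the stem ends in a non-sibilant consonant (*jodem*, *susfed*, *midnaf*); -ov when the stem ends in a vowel (*nikagi*, *ta*, *buwo*).
*jehuz*: final sound = /z/, a sibilant → -el → *jehuzel*.
*zebam*: final sound = /m/, a non-sibilant consonant → -san → *zebamsan*.
*wunro*: final sound = /o/, a vowel → -ov → *wunroov*.

jehuzel, zebamsan, wunroov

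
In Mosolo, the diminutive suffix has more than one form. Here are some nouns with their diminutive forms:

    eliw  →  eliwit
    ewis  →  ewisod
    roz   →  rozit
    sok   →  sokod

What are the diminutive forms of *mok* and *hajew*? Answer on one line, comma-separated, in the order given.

The pattern is voicing of the final consonant: -od when the stem ends in a voiceless consonant (*ewis*, *sok*); -it when the stem ends in a voiced consonant (*eliw*, *roz*).
*mok* — final consonant /k/ (voiceless) → -od → *mokod*.
*hajew*: final consonant = /w/, voiced → -it → *hajewit*.

mokod, hajewit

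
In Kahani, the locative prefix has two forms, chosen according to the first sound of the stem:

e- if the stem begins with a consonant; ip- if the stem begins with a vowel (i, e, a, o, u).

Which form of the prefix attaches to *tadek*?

e-

The first sound of *tadek* is /t/, which is a consonant, so the prefix is e-.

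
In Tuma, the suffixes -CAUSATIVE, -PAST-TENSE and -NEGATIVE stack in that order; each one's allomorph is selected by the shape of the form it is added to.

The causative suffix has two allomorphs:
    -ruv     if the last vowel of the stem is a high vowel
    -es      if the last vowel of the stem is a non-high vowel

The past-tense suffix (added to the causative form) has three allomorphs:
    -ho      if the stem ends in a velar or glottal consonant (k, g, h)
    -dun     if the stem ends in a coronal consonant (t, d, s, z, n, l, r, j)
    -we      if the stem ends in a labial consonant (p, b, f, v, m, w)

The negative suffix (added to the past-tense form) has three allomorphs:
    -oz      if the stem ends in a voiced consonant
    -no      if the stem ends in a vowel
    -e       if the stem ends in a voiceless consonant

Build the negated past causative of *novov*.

novovesdunoz

*novov*: last vowel = /o/, a non-high vowel → -es → *novoves*.
Since the final consonant of the causative form *novoves* is /s/ (coronal), it takes -dun, giving *novovesdun*.
Since the final sound of the past-tense form *novovesdun* is /n/ (a voiced consonant), it takes -oz, giving *novovesdunoz*.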